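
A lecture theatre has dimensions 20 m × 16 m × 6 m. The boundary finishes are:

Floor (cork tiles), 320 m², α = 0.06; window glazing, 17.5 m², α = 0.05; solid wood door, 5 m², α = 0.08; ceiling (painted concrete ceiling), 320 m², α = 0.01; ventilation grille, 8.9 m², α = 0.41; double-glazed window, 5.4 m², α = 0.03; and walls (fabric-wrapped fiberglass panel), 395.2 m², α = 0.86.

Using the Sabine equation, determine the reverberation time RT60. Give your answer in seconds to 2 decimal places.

A = Σ Sᵢαᵢ = 320·0.06 + 17.5·0.05 + 5·0.08 + 320·0.01 + 8.9·0.41 + 5.4·0.03 + 395.2·0.86 = 367.358 sabins.
Volume V = 20 × 16 × 6 = 1920 m³.
Sabine: RT60 = 0.161 × 1920 / 367.358 = 0.84 s.

0.84 s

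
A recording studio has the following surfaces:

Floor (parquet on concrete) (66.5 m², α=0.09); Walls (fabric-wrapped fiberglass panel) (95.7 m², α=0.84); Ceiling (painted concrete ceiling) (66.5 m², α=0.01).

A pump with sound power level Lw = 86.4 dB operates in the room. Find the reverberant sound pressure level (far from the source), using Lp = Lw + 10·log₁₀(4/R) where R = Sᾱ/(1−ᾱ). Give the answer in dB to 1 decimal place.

70.9 dB

Σ(Sᵢαᵢ) = 66.5×0.09 + 95.7×0.84 + 66.5×0.01 = 87.038; total area S = 228.7 m².
ᾱ = 0.3806, so room constant R = A/(1−ᾱ) = 140.520 m².
Lp = Lw + 10 log₁₀(4/R) = 86.4 -15.46 = 70.9 dB.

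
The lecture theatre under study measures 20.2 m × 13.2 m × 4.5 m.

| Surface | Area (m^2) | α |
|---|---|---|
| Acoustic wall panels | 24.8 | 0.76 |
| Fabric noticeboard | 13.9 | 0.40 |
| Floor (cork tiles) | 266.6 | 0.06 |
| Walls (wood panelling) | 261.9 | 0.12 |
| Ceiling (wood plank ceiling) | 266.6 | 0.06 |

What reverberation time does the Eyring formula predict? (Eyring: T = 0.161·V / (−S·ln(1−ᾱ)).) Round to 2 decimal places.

Total surface area S = 24.8 + 13.9 + 266.6 + 261.9 + 266.6 = 833.8 m^2.
Absorption A = 24.8×0.76 + 13.9×0.40 + 266.6×0.06 + 261.9×0.12 + 266.6×0.06 = 87.828 sabins.
ᾱ = 87.828 / 833.8 = 0.1053.
−S·ln(1−ᾱ) = −833.8 × ln(1 − 0.1053) = 92.774.
V = 20.2 × 13.2 × 4.5 = 1199.88 m³.
RT60 = 0.161 × 1199.88 / 92.774 = 2.08 s.

2.08 s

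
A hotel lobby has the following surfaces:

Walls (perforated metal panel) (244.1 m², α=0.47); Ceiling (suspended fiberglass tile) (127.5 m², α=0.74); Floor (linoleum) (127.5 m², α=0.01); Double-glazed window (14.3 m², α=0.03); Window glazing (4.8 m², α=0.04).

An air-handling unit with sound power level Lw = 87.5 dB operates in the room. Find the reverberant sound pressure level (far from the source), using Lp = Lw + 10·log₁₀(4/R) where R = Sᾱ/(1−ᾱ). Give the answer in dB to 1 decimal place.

68.0 dB

Σ(Sᵢαᵢ) = 244.1×0.47 + 127.5×0.74 + 127.5×0.01 + 14.3×0.03 + 4.8×0.04 = 210.973; total area S = 518.2 m².
ᾱ = 0.4071, so room constant R = A/(1−ᾱ) = 355.832 m².
Lp = Lw + 10 log₁₀(4/R) = 87.5 -19.49 = 68.0 dB.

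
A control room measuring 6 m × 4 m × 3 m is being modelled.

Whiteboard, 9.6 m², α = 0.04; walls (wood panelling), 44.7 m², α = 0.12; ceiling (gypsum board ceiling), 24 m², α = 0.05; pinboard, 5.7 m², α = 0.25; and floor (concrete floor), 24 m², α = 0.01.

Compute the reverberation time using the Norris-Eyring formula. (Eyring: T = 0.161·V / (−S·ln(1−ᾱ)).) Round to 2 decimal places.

1.29 sec

Total surface area S = 9.6 + 44.7 + 24 + 5.7 + 24 = 108.0 m².
Σ(Sᵢαᵢ) = 9.6×0.04 + 44.7×0.12 + 24×0.05 + 5.7×0.25 + 24×0.01 = 8.613.
Mean coefficient ᾱ = A/S = 0.0798.
−S·ln(1−ᾱ) = −108.0 × ln(1 − 0.0798) = 8.982.
V = 6 × 4 × 3 = 72 m³.
T = 0.161·V/[−S·ln(1−ᾱ)] = 0.161·72/8.982 = 1.29 s.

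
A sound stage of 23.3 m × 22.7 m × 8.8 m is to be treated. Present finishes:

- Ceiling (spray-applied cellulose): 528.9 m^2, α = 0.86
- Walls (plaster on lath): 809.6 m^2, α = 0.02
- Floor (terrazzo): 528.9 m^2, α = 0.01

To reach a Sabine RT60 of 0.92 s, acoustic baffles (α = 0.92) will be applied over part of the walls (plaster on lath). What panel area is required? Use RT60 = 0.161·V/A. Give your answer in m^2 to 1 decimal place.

A₁ = Σ Sᵢαᵢ = 528.9·0.86 + 809.6·0.02 + 528.9·0.01 = 476.335 sabins.
Required A₂ = 0.161·4654.408/0.92 = 814.521 sabins.
ΔA needed = 814.521 − 476.335 = 338.186 sabins.
Net gain per m^2: Δα = 0.92 − 0.02 = 0.90.
Panel area = 338.186 / 0.90 = 375.8 m^2.

375.8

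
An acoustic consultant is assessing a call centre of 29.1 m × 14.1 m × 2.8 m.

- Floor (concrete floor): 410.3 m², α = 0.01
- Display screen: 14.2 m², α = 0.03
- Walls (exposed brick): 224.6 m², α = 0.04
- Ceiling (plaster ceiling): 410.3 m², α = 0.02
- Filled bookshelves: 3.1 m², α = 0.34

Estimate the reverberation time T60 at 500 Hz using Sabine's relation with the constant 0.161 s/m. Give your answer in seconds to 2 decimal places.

Equivalent absorption area: A = 410.3*0.01 + 14.2*0.03 + 224.6*0.04 + 410.3*0.02 + 3.1*0.34 = 22.773 m².
V = 29.1·14.1·2.8 = 1148.868 m³.
T = 0.161 V/A = 0.161·1148.868/22.773 = 8.12 s.

8.12 s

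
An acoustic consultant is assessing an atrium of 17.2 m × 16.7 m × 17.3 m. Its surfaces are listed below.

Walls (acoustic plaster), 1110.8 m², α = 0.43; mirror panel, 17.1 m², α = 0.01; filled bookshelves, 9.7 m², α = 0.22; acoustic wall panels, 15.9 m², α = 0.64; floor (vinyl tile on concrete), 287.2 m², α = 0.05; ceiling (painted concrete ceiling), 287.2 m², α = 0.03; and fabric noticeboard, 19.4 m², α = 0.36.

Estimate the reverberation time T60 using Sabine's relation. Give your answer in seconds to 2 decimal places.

1.54 s

Summing Sᵢαᵢ: 477.644 + 0.171 + 2.134 + 10.176 + 14.360 + 8.616 + 6.984 → A = 520.085 sabins.
Room volume: 4969.252 m³.
T = 0.161 V/A = 0.161·4969.252/520.085 = 1.54 s.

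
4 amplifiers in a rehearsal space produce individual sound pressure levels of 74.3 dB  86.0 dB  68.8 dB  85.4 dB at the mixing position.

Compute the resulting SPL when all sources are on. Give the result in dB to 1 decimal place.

88.9 dB

Σ 10^(Lᵢ/10) = 7.793e+08.
Combined level = 10 log₁₀(7.793e+08) = 88.9 dB.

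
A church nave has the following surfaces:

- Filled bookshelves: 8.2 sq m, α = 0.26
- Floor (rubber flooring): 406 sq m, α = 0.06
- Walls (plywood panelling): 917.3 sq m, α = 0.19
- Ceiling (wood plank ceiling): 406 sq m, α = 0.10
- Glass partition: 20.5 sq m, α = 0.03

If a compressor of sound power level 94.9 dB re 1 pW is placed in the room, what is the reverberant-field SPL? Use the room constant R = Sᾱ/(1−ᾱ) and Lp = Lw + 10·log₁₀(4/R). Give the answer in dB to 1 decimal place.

76.4 dB

A = 241.994 sabins; S = 1758.0 sq m.
ᾱ = 0.1377, so room constant R = A/(1−ᾱ) = 280.638 sq m.
Lp = 94.9 + 10·log₁₀(4/280.638) = 94.9 + (-18.46) = 76.4 dB.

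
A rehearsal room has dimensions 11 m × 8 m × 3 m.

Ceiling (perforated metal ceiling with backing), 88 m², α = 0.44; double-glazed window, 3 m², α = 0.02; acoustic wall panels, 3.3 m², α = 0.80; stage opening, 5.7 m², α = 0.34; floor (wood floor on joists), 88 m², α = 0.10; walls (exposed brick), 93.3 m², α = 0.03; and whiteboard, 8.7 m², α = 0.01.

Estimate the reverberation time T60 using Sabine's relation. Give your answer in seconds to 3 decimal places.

0.772 s

Total absorption A = 88×0.44 + 3×0.02 + 3.3×0.80 + 5.7×0.34 + 88×0.10 + 93.3×0.03 + 8.7×0.01
  = 38.720 + 0.060 + 2.640 + 1.938 + 8.800 + 2.799 + 0.087 = 55.044 m² sabins.
Volume V = 11 × 8 × 3 = 264 m³.
Sabine: RT60 = 0.161 × 264 / 55.044 = 0.772 s.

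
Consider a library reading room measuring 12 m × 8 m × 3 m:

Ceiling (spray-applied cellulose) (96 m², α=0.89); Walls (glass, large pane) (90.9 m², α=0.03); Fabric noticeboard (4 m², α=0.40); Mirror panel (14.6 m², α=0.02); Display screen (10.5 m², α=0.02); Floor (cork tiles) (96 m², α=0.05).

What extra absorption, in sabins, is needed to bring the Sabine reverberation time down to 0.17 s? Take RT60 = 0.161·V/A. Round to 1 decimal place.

A₁ = Σ Sᵢαᵢ = 96·0.89 + 90.9·0.03 + 4·0.40 + 14.6·0.02 + 10.5·0.02 + 96·0.05 = 95.069 sabins.
V = 288 m³. Required absorption A₂ = 0.161 × 288 / 0.17 = 272.753 sabins.
Shortfall: 272.753 − 95.069 = 177.7 sabins.

177.7 sabins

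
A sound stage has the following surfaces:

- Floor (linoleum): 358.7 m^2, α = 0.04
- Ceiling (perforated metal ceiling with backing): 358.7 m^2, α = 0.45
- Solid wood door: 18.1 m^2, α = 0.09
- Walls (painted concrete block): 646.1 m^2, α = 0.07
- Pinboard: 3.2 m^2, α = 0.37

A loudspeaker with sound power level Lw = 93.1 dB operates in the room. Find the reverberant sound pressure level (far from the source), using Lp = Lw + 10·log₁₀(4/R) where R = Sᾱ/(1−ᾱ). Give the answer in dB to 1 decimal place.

Σ(Sᵢαᵢ) = 358.7×0.04 + 358.7×0.45 + 18.1×0.09 + 646.1×0.07 + 3.2×0.37 = 223.803; total area S = 1384.8 m^2.
ᾱ = 0.1616, so room constant R = A/(1−ᾱ) = 266.941 m^2.
Lp = 93.1 + 10·log₁₀(4/266.941) = 93.1 + (-18.24) = 74.9 dB.

74.9 dB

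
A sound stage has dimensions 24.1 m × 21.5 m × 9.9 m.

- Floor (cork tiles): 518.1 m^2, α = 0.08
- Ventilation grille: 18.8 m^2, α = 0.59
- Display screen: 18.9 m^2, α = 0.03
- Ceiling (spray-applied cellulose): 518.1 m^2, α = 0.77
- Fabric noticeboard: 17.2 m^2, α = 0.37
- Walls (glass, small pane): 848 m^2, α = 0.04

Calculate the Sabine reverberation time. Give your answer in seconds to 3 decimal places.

1.677 sec

A = Σ Sᵢαᵢ = 518.1*0.08 + 18.8*0.59 + 18.9*0.03 + 518.1*0.77 + 17.2*0.37 + 848*0.04 = 492.328 sabins.
Volume V = 24.1 × 21.5 × 9.9 = 5129.685 m³.
Sabine: RT60 = 0.161 × 5129.685 / 492.328 = 1.677 s.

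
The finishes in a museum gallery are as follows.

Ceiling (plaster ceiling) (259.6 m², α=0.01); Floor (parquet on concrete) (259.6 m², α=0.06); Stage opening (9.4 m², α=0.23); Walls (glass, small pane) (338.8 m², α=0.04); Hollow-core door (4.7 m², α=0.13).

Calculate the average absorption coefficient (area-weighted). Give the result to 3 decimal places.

0.040

Total surface area S = 872.1 m².
Σ(Sᵢαᵢ) = 259.6·0.01 + 259.6·0.06 + 9.4·0.23 + 338.8·0.04 + 4.7·0.13 = 34.497.
ᾱ = A/S = 0.040.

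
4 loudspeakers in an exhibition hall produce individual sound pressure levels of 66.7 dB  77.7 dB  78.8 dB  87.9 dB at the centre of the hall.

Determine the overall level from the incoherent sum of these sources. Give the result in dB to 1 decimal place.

88.8 dB

Σ 10^(Lᵢ/10) = 7.56e+08.
Back to dB: 10·log₁₀ Σ = 88.8 dB.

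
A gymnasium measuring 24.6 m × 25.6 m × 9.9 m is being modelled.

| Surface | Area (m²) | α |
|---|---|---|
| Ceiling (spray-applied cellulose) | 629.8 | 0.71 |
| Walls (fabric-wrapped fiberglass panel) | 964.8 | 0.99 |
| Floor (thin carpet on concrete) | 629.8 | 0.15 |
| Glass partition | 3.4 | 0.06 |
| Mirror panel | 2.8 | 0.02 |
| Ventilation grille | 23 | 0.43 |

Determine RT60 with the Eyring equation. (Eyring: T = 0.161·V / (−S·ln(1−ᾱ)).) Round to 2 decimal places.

S = Σ Sᵢ = 2253.6 m².
Absorption A = 629.8·0.71 + 964.8·0.99 + 629.8·0.15 + 3.4·0.06 + 2.8·0.02 + 23·0.43 = 1506.930 sabins.
ᾱ = 1506.930 / 2253.6 = 0.6687.
Eyring denominator: −S ln(1−ᾱ) = 2489.622.
V = 24.6 × 25.6 × 9.9 = 6234.624 m³.
T = 0.161·V/[−S·ln(1−ᾱ)] = 0.161·6234.624/2489.622 = 0.40 s.

0.40 s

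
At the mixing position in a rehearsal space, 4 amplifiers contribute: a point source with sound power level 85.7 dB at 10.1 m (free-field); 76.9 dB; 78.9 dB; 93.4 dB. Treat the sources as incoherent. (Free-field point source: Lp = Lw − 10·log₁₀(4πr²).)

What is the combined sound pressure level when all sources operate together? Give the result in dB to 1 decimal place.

Source at 10.1 m: Lp = 85.7 − 10·log₁₀(4π·10.1²) = 85.7 − 10·log₁₀(1281.895) = 54.6 dB.
Sum in the linear (power) domain: Σ 10^(Lᵢ/10) = 10^(54.6/10) + 10^(76.9/10) + 10^(78.9/10) + 10^(93.4/10) = 2.315e+09.
Back to dB: 10·log₁₀ Σ = 93.6 dB.

93.6 dB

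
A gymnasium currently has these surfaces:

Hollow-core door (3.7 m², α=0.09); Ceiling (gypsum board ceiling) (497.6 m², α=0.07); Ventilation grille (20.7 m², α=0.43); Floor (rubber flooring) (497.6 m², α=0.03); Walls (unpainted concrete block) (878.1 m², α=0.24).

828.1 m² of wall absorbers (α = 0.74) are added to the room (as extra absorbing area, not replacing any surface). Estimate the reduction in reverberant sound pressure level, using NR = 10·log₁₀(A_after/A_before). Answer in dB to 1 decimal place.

5.1 dB

A_before = Σ Sᵢαᵢ = 3.7×0.09 + 497.6×0.07 + 20.7×0.43 + 497.6×0.03 + 878.1×0.24 = 269.738 sabins.
Added absorption = 828.1 × 0.74 = 612.794 sabins.
New total A_after = 882.532 sabins.
Reduction = 10 log₁₀(A_after/A_before) = 10 log₁₀(3.2718) = 5.1 dB.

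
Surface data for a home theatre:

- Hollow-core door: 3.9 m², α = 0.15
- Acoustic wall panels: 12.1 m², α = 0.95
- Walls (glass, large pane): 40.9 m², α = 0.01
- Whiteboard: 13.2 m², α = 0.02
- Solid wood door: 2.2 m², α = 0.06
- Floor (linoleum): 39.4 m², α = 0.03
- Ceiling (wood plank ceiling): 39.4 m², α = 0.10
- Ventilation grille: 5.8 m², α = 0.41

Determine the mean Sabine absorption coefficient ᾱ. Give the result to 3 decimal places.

Total surface area S = 156.9 m².
Σ(Sᵢαᵢ) = 3.9×0.15 + 12.1×0.95 + 40.9×0.01 + 13.2×0.02 + 2.2×0.06 + 39.4×0.03 + 39.4×0.10 + 5.8×0.41 = 20.385.
ᾱ = 20.385 / 156.9 = 0.130.

0.130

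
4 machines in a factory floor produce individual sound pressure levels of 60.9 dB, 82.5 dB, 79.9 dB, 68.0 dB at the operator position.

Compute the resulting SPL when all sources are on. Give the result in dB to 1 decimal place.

Sum in the linear (power) domain: Σ 10^(Lᵢ/10) = 10^(60.9/10) + 10^(82.5/10) + 10^(79.9/10) + 10^(68.0/10) = 2.831e+08.
Combined level = 10 log₁₀(2.831e+08) = 84.5 dB.

84.5 dB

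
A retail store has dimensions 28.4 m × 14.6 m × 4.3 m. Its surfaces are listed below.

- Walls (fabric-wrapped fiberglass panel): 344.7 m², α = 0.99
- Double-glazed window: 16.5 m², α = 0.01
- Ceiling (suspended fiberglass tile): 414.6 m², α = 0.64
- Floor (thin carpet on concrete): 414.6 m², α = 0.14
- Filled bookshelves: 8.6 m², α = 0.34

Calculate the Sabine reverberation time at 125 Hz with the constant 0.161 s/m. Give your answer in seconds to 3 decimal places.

Summing Sᵢαᵢ: 341.253 + 0.165 + 265.344 + 58.044 + 2.924 → A = 667.730 sabins.
Volume V = 28.4 × 14.6 × 4.3 = 1782.952 m³.
T = 0.161 V/A = 0.161·1782.952/667.730 = 0.430 s.

0.430 s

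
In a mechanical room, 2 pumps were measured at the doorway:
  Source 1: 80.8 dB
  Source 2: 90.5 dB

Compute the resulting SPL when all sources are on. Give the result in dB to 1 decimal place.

Sum in the linear (power) domain: Σ 10^(Lᵢ/10) = 10^(80.8/10) + 10^(90.5/10) = 1.242e+09.
Back to dB: 10·log₁₀ Σ = 90.9 dB.

90.9 dB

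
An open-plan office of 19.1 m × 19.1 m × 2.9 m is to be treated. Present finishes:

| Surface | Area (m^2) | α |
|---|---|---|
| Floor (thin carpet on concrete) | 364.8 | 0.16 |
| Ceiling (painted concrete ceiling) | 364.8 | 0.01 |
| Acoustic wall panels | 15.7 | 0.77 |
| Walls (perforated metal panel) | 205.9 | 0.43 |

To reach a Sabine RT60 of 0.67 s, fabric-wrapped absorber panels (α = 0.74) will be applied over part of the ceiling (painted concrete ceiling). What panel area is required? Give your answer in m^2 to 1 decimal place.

Total absorption A₁ = 364.8·0.16 + 364.8·0.01 + 15.7·0.77 + 205.9·0.43
  = 58.368 + 3.648 + 12.089 + 88.537 = 162.642 m^2 sabins.
Required A₂ = 0.161·1057.949/0.67 = 254.224 sabins.
Absorption to add: 254.224 − 162.642 = 91.582 sabins.
Each m^2 of panel replacing the ceiling (painted concrete ceiling) adds (0.74 − 0.01) = 0.73 sabins.
Panel area = 91.582 / 0.73 = 125.5 m^2.

125.5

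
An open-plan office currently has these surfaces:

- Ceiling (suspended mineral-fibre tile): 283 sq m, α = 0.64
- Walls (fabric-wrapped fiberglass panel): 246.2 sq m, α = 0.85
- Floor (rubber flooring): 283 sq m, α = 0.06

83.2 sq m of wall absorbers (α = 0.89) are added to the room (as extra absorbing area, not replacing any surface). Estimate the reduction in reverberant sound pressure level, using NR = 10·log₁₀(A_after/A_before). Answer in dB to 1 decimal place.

Total absorption A_before = 283*0.64 + 246.2*0.85 + 283*0.06
  = 181.120 + 209.270 + 16.980 = 407.370 sq m sabins.
Treatment contributes 83.2·0.89 = 74.048 sabins.
A_after = 407.370 + 74.048 = 481.418 sabins.
NR = 10·log₁₀(481.418/407.370) = 0.7 dB.

0.7 dB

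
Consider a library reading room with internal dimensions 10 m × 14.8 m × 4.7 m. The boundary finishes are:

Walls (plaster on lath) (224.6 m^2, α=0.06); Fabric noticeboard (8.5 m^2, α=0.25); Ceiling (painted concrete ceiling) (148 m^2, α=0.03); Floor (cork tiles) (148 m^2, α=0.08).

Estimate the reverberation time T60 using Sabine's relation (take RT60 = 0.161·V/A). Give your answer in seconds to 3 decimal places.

3.513 seconds

Summing Sᵢαᵢ: 13.476 + 2.125 + 4.440 + 11.840 → A = 31.881 sabins.
Room volume: 695.6 m³.
RT60 = 0.161 · V / A = 0.161 × 695.6 / 31.881 = 3.513 s.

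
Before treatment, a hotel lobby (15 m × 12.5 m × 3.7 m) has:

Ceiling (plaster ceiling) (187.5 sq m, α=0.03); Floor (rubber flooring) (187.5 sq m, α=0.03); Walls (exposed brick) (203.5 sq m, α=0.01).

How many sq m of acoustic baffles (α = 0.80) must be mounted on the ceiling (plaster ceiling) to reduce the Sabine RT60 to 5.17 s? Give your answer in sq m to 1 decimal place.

A₁ = Σ Sᵢαᵢ = 187.5×0.03 + 187.5×0.03 + 203.5×0.01 = 13.285 sabins.
V = 693.75 m³. Target absorption A₂ = 0.161 × 693.75 / 5.17 = 21.604 sabins.
Absorption to add: 21.604 − 13.285 = 8.319 sabins.
Net gain per sq m: Δα = 0.80 − 0.03 = 0.77.
Area = ΔA/Δα = 8.319/0.77 = 10.8 sq m.

10.8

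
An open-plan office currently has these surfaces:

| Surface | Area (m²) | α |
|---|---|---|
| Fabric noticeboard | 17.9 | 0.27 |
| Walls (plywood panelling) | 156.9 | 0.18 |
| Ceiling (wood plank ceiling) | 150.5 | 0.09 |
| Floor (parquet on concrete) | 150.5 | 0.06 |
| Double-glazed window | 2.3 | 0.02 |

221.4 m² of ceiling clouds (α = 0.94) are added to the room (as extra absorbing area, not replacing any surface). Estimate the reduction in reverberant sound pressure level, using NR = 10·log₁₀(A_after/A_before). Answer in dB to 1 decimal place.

A_before = Σ Sᵢαᵢ = 17.9*0.27 + 156.9*0.18 + 150.5*0.09 + 150.5*0.06 + 2.3*0.02 = 55.696 sabins.
Added absorption = 221.4 × 0.94 = 208.116 sabins.
New total A_after = 263.812 sabins.
Reduction = 10 log₁₀(A_after/A_before) = 10 log₁₀(4.7366) = 6.8 dB.

6.8 dB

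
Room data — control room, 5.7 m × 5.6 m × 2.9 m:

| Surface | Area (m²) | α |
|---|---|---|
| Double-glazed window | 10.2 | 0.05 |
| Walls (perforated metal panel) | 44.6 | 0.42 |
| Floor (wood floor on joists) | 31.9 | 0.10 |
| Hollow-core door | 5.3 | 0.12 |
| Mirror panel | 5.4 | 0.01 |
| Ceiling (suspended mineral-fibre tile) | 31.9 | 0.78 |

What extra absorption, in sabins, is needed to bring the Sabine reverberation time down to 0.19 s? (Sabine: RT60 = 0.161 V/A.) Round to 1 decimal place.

Summing Sᵢαᵢ: 0.510 + 18.732 + 3.190 + 0.636 + 0.054 + 24.882 → A₁ = 48.004 sabins.
For T = 0.19 s, need A₂ = 0.161·V/T = 0.161·92.568/0.19 = 78.439 sabins.
ΔA = A₂ − A₁ = 78.439 − 48.004 = 30.4 sabins.

30.4 sabins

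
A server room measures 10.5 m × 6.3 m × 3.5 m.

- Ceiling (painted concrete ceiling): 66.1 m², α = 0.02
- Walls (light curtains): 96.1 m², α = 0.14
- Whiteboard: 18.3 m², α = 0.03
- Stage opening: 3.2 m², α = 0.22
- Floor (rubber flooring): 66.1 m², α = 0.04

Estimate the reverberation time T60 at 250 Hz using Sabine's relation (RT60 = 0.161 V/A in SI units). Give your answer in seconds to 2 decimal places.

2.00 s

Summing Sᵢαᵢ: 1.322 + 13.454 + 0.549 + 0.704 + 2.644 → A = 18.673 sabins.
V = 10.5·6.3·3.5 = 231.525 m³.
Sabine: RT60 = 0.161 × 231.525 / 18.673 = 2.00 s.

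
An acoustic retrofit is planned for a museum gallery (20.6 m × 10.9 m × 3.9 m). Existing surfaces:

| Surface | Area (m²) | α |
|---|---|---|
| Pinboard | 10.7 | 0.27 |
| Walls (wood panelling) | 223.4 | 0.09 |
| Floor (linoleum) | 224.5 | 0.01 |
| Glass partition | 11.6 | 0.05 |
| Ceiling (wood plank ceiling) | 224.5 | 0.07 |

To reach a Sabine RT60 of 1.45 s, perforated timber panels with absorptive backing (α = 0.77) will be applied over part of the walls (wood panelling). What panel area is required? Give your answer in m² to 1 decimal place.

81.9

Summing Sᵢαᵢ: 2.889 + 20.106 + 2.245 + 0.580 + 15.715 → A₁ = 41.535 sabins.
Required A₂ = 0.161·875.706/1.45 = 97.234 sabins.
Absorption to add: 97.234 − 41.535 = 55.699 sabins.
Net gain per m²: Δα = 0.77 − 0.09 = 0.68.
Panel area = 55.699 / 0.68 = 81.9 m².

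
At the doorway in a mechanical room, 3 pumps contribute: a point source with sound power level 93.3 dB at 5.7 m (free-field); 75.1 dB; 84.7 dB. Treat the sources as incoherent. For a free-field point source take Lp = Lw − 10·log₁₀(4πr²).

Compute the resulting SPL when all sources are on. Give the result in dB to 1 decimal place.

Source at 5.7 m: Lp = 93.3 − 10·log₁₀(4π·5.7²) = 93.3 − 10·log₁₀(408.281) = 67.2 dB.
Sum in the linear (power) domain: Σ 10^(Lᵢ/10) = 10^(67.2/10) + 10^(75.1/10) + 10^(84.7/10) = 3.327e+08.
Back to dB: 10·log₁₀ Σ = 85.2 dB.

85.2 dB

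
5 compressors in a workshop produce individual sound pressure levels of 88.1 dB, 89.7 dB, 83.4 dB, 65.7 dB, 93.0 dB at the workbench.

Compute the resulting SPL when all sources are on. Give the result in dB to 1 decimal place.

Converting to relative power and adding: 10^(88.1/10) + 10^(89.7/10) + 10^(83.4/10) + 10^(65.7/10) + 10^(93.0/10) = 3.797e+09.
L_total = 10·log₁₀(3.797e+09) = 95.8 dB.

95.8 dB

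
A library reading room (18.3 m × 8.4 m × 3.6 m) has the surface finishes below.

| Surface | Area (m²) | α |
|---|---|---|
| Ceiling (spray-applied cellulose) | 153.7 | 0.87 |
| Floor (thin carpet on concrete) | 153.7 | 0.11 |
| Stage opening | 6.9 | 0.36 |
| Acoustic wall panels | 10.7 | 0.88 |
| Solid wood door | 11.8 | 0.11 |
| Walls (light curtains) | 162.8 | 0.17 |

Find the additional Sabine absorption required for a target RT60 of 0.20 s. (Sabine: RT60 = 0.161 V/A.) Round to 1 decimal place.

254.0 sabins

Total absorption A₁ = 153.7·0.87 + 153.7·0.11 + 6.9·0.36 + 10.7·0.88 + 11.8·0.11 + 162.8·0.17
  = 133.719 + 16.907 + 2.484 + 9.416 + 1.298 + 27.676 = 191.500 m² sabins.
For T = 0.20 s, need A₂ = 0.161·V/T = 0.161·553.392/0.20 = 445.481 sabins.
ΔA = A₂ − A₁ = 445.481 − 191.500 = 254.0 sabins.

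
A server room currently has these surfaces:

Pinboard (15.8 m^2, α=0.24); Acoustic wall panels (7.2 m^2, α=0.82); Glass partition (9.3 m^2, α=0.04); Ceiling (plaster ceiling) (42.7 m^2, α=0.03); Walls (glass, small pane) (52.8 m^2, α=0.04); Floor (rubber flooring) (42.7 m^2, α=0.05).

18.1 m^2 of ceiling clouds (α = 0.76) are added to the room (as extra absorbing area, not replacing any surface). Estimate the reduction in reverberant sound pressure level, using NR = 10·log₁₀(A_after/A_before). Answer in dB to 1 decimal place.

Equivalent absorption area: A_before = 15.8·0.24 + 7.2·0.82 + 9.3·0.04 + 42.7·0.03 + 52.8·0.04 + 42.7·0.05 = 15.596 m^2.
Added absorption = 18.1 × 0.76 = 13.756 sabins.
New total A_after = 29.352 sabins.
NR = 10·log₁₀(29.352/15.596) = 2.7 dB.

2.7 dB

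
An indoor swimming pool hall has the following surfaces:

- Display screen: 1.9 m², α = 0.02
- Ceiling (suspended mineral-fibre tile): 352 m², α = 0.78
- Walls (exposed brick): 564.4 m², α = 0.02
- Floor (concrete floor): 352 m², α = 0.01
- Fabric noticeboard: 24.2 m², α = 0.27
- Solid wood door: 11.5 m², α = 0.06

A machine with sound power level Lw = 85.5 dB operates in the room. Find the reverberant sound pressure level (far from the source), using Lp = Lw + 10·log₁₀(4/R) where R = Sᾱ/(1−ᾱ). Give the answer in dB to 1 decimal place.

Σ(Sᵢαᵢ) = 1.9×0.02 + 352×0.78 + 564.4×0.02 + 352×0.01 + 24.2×0.27 + 11.5×0.06 = 296.630; total area S = 1306.0 m².
ᾱ = 296.630/1306.0 = 0.2271; R = Sᾱ/(1−ᾱ) = 296.630/(1−0.2271) = 383.788 m².
Lp = Lw + 10 log₁₀(4/R) = 85.5 -19.82 = 65.7 dB.

65.7 dB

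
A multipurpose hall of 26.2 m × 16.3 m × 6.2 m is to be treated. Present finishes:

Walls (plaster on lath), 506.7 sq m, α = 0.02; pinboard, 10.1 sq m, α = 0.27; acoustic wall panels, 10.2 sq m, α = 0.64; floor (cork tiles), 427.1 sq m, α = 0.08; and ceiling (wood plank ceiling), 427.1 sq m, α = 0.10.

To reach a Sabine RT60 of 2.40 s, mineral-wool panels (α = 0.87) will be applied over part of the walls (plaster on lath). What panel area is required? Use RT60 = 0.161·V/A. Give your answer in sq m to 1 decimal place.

A₁ = Σ Sᵢαᵢ = 506.7×0.02 + 10.1×0.27 + 10.2×0.64 + 427.1×0.08 + 427.1×0.10 = 96.267 sabins.
Required A₂ = 0.161·2647.772/2.40 = 177.621 sabins.
Absorption to add: 177.621 − 96.267 = 81.354 sabins.
Each sq m of panel replacing the walls (plaster on lath) adds (0.87 − 0.02) = 0.85 sabins.
Panel area = 81.354 / 0.85 = 95.7 sq m.

95.7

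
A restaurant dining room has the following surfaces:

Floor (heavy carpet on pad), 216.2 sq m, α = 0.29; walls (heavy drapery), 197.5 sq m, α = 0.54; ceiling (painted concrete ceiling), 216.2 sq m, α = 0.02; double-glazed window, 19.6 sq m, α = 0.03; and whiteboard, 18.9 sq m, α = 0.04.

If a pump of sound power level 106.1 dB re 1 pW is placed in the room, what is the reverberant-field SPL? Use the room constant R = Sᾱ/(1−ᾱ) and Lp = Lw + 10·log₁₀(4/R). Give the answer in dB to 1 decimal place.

Σ(Sᵢαᵢ) = 216.2·0.29 + 197.5·0.54 + 216.2·0.02 + 19.6·0.03 + 18.9·0.04 = 175.016; total area S = 668.4 sq m.
ᾱ = 175.016/668.4 = 0.2618; R = Sᾱ/(1−ᾱ) = 175.016/(1−0.2618) = 237.085 sq m.
Lp = Lw + 10 log₁₀(4/R) = 106.1 -17.73 = 88.4 dB.

88.4 dB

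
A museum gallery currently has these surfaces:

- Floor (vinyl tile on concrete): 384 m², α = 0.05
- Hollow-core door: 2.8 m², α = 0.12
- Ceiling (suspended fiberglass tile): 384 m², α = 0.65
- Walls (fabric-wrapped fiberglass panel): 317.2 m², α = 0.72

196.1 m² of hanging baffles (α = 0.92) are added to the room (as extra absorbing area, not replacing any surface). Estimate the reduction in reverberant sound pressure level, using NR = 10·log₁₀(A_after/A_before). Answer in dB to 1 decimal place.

1.3 dB

Summing Sᵢαᵢ: 19.200 + 0.336 + 249.600 + 228.384 → A_before = 497.520 sabins.
Treatment contributes 196.1·0.92 = 180.412 sabins.
A_after = 497.520 + 180.412 = 677.932 sabins.
NR = 10·log₁₀(677.932/497.520) = 1.3 dB.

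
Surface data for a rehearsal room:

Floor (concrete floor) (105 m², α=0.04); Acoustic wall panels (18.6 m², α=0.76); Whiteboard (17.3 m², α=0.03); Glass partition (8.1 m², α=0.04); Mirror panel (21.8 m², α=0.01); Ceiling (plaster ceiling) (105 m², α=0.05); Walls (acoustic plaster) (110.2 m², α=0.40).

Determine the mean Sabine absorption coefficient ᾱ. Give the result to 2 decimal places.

0.18

S = Σ Sᵢ = 105 + 18.6 + 17.3 + 8.1 + 21.8 + 105 + 110.2 = 386.0 m².
Weighted sum Σ Sα = 68.727.
ᾱ = A/S = 0.18.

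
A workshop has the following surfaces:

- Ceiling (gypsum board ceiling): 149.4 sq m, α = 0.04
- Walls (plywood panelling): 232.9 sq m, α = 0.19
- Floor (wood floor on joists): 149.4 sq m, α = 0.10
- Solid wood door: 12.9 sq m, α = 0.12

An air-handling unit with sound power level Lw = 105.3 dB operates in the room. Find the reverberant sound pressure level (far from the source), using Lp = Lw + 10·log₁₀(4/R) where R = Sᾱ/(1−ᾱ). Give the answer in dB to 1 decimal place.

92.5 dB

A = 66.715 sabins; S = 544.6 sq m.
ᾱ = 0.1225, so room constant R = A/(1−ᾱ) = 76.028 sq m.
Lp = 105.3 + 10·log₁₀(4/76.028) = 105.3 + (-12.79) = 92.5 dB.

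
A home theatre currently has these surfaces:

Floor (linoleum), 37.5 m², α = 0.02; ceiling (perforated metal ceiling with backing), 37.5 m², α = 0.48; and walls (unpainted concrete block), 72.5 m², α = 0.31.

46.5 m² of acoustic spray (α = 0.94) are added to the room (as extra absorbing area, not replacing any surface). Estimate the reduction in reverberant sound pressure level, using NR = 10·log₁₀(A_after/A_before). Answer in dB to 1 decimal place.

A_before = Σ Sᵢαᵢ = 37.5·0.02 + 37.5·0.48 + 72.5·0.31 = 41.225 sabins.
Treatment contributes 46.5·0.94 = 43.710 sabins.
New total A_after = 84.935 sabins.
NR = 10·log₁₀(84.935/41.225) = 3.1 dB.

3.1 dB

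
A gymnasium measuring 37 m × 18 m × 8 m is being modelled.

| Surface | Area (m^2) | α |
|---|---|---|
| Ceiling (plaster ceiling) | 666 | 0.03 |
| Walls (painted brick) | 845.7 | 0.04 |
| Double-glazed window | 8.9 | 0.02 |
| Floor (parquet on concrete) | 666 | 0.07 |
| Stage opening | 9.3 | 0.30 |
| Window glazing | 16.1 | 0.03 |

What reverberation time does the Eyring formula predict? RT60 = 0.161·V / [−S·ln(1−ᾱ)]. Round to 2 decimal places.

8.06 s

S = Σ Sᵢ = 2212.0 m^2.
Absorption A = 666·0.03 + 845.7·0.04 + 8.9·0.02 + 666·0.07 + 9.3·0.30 + 16.1·0.03 = 103.879 sabins.
ᾱ = 103.879 / 2212.0 = 0.0470.
Eyring denominator: −S ln(1−ᾱ) = 106.487.
V = 37 × 18 × 8 = 5328 m³.
RT60 = 0.161 × 5328 / 106.487 = 8.06 s.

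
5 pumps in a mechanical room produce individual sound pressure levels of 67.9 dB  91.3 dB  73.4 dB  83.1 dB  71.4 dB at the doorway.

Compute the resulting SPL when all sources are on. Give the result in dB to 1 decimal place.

92.0 dB

Converting to relative power and adding: 10^(67.9/10) + 10^(91.3/10) + 10^(73.4/10) + 10^(83.1/10) + 10^(71.4/10) = 1.595e+09.
Back to dB: 10·log₁₀ Σ = 92.0 dB.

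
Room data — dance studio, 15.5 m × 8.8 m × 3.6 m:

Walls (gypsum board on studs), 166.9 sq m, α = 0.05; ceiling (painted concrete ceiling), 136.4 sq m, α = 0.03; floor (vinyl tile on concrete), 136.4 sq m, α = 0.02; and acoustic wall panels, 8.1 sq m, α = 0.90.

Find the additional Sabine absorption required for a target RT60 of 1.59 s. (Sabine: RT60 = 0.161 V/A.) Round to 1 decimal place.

27.3 sabins

Summing Sᵢαᵢ: 8.345 + 4.092 + 2.728 + 7.290 → A₁ = 22.455 sabins.
For T = 1.59 s, need A₂ = 0.161·V/T = 0.161·491.04/1.59 = 49.722 sabins.
Additional absorption ΔA = 49.722 − 22.455 = 27.3 sabins.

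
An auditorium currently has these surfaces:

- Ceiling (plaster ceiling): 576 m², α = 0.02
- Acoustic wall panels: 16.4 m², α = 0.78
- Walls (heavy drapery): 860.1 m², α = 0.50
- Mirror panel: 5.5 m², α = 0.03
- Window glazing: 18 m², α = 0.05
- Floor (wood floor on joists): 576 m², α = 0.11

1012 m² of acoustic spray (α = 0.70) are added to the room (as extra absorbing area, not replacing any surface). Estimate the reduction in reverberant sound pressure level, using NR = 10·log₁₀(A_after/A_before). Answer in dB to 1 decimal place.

3.7 dB

Summing Sᵢαᵢ: 11.520 + 12.792 + 430.050 + 0.165 + 0.900 + 63.360 → A_before = 518.787 sabins.
Added absorption = 1012 × 0.70 = 708.400 sabins.
New total A_after = 1227.187 sabins.
Reduction = 10 log₁₀(A_after/A_before) = 10 log₁₀(2.3655) = 3.7 dB.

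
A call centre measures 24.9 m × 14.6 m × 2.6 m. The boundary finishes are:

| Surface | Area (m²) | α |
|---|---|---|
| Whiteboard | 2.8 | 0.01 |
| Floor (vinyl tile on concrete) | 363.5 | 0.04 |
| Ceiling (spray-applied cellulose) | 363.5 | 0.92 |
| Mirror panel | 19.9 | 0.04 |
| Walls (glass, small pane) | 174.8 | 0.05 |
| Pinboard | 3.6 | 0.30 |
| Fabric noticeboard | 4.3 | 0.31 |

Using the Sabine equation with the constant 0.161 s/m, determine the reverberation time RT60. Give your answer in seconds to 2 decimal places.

A = Σ Sᵢαᵢ = 2.8×0.01 + 363.5×0.04 + 363.5×0.92 + 19.9×0.04 + 174.8×0.05 + 3.6×0.30 + 4.3×0.31 = 360.937 sabins.
V = 24.9·14.6·2.6 = 945.204 m³.
Sabine: RT60 = 0.161 × 945.204 / 360.937 = 0.42 s.

0.42 seconds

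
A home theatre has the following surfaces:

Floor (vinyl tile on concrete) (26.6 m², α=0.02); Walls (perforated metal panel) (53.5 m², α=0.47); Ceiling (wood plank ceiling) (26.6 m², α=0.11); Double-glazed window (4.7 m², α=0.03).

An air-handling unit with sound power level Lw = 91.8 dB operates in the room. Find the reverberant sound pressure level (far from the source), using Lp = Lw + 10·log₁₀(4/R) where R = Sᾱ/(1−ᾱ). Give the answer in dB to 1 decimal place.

81.9 dB

A = 28.744 sabins; S = 111.4 m².
ᾱ = 28.744/111.4 = 0.2580; R = Sᾱ/(1−ᾱ) = 28.744/(1−0.2580) = 38.739 m².
Lp = 91.8 + 10·log₁₀(4/38.739) = 91.8 + (-9.86) = 81.9 dB.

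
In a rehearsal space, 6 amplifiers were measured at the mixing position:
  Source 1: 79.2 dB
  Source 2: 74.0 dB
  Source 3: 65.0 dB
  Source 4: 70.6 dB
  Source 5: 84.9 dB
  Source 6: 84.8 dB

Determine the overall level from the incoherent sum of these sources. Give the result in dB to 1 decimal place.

Σ 10^(Lᵢ/10) = 7.34e+08.
L_total = 10·log₁₀(7.34e+08) = 88.7 dB.

88.7 dB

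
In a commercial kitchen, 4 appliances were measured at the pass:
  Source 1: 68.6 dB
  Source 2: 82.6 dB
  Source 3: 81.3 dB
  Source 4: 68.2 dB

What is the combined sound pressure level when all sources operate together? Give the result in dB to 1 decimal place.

85.2 dB

Converting to relative power and adding: 10^(68.6/10) + 10^(82.6/10) + 10^(81.3/10) + 10^(68.2/10) = 3.307e+08.
L_total = 10·log₁₀(3.307e+08) = 85.2 dB.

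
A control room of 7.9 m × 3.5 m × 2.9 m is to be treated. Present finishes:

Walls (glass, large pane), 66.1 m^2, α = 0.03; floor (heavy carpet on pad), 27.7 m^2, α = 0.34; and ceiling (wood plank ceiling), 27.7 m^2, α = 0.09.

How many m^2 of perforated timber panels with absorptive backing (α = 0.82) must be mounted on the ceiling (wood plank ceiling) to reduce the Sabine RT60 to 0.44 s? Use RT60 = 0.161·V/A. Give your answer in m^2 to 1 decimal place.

A₁ = Σ Sᵢαᵢ = 66.1·0.03 + 27.7·0.34 + 27.7·0.09 = 13.894 sabins.
Required A₂ = 0.161·80.185/0.44 = 29.340 sabins.
ΔA needed = 29.340 − 13.894 = 15.446 sabins.
Each m^2 of panel replacing the ceiling (wood plank ceiling) adds (0.82 − 0.09) = 0.73 sabins.
Area = ΔA/Δα = 15.446/0.73 = 21.2 m^2.

21.2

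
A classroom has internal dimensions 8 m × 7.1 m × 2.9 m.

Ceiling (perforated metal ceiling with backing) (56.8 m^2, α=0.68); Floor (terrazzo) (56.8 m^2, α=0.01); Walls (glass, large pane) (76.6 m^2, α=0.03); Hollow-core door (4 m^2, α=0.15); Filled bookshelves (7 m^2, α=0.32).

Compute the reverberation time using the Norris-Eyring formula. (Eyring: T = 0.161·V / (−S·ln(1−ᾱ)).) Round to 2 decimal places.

0.53 s

S = Σ Sᵢ = 201.2 m^2.
Absorption A = 56.8·0.68 + 56.8·0.01 + 76.6·0.03 + 4·0.15 + 7·0.32 = 44.330 sabins.
ᾱ = 44.330 / 201.2 = 0.2203.
−S·ln(1−ᾱ) = −201.2 × ln(1 − 0.2203) = 50.068.
V = 8 × 7.1 × 2.9 = 164.72 m³.
T = 0.161·V/[−S·ln(1−ᾱ)] = 0.161·164.72/50.068 = 0.53 s.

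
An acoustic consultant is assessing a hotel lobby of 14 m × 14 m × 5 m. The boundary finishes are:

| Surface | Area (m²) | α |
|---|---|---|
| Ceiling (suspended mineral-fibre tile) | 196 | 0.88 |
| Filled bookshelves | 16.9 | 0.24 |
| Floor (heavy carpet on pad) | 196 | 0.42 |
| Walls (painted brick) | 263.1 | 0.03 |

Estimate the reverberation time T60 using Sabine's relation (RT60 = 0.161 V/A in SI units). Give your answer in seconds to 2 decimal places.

0.59 s

Equivalent absorption area: A = 196*0.88 + 16.9*0.24 + 196*0.42 + 263.1*0.03 = 266.749 m².
Volume V = 14 × 14 × 5 = 980 m³.
RT60 = 0.161 · V / A = 0.161 × 980 / 266.749 = 0.59 s.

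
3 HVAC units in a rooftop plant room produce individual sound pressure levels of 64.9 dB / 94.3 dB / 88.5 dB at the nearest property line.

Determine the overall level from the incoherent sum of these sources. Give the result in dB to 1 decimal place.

Converting to relative power and adding: 10^(64.9/10) + 10^(94.3/10) + 10^(88.5/10) = 3.403e+09.
L_total = 10·log₁₀(3.403e+09) = 95.3 dB.

95.3 dB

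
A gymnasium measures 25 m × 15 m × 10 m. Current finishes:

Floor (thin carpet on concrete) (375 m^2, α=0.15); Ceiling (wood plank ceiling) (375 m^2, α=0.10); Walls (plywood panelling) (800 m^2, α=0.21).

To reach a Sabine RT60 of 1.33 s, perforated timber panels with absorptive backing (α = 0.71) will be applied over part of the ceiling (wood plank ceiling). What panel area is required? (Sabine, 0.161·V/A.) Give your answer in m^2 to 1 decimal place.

315.1

Summing Sᵢαᵢ: 56.250 + 37.500 + 168.000 → A₁ = 261.750 sabins.
V = 3750 m³. Target absorption A₂ = 0.161 × 3750 / 1.33 = 453.947 sabins.
Absorption to add: 453.947 − 261.750 = 192.197 sabins.
Net gain per m^2: Δα = 0.71 − 0.10 = 0.61.
Panel area = 192.197 / 0.61 = 315.1 m^2.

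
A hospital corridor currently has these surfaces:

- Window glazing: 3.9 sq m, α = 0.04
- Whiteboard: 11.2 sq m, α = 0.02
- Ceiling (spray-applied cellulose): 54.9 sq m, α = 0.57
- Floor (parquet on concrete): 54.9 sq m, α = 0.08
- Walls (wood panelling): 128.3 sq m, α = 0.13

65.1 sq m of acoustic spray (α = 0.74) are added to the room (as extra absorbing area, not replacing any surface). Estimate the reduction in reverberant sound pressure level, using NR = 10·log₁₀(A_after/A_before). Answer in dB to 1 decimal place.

2.8 dB

A_before = Σ Sᵢαᵢ = 3.9·0.04 + 11.2·0.02 + 54.9·0.57 + 54.9·0.08 + 128.3·0.13 = 52.744 sabins.
Treatment contributes 65.1·0.74 = 48.174 sabins.
A_after = 52.744 + 48.174 = 100.918 sabins.
Reduction = 10 log₁₀(A_after/A_before) = 10 log₁₀(1.9134) = 2.8 dB.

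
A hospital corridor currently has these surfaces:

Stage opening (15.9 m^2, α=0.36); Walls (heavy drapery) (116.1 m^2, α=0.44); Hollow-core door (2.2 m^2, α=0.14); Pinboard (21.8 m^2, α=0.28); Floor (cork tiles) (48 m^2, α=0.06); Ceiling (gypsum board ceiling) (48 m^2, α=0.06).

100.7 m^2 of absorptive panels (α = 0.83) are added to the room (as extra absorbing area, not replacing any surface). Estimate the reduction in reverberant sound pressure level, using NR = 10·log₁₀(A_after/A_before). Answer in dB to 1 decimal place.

3.4 dB

Summing Sᵢαᵢ: 5.724 + 51.084 + 0.308 + 6.104 + 2.880 + 2.880 → A_before = 68.980 sabins.
Added absorption = 100.7 × 0.83 = 83.581 sabins.
New total A_after = 152.561 sabins.
Reduction = 10 log₁₀(A_after/A_before) = 10 log₁₀(2.2117) = 3.4 dB.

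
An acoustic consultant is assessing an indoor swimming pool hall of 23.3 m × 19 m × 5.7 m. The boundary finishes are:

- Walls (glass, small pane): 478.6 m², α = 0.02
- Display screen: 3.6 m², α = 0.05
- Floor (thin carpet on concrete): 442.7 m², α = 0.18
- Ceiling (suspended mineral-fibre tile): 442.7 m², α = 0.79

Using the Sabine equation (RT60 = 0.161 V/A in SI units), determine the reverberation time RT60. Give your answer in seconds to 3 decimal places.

Total absorption A = 478.6×0.02 + 3.6×0.05 + 442.7×0.18 + 442.7×0.79
  = 9.572 + 0.180 + 79.686 + 349.733 = 439.171 m² sabins.
V = 23.3·19·5.7 = 2523.39 m³.
RT60 = 0.161 · V / A = 0.161 × 2523.39 / 439.171 = 0.925 s.

0.925 sec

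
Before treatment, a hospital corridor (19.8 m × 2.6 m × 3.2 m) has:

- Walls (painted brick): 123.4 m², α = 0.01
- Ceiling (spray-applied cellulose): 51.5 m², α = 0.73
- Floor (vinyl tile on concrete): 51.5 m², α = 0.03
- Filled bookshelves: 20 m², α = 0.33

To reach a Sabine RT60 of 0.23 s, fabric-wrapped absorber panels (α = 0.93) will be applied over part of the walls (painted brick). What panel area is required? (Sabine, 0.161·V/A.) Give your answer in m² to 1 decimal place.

Equivalent absorption area: A₁ = 123.4·0.01 + 51.5·0.73 + 51.5·0.03 + 20·0.33 = 46.974 m².
V = 164.736 m³. Target absorption A₂ = 0.161 × 164.736 / 0.23 = 115.315 sabins.
ΔA needed = 115.315 − 46.974 = 68.341 sabins.
Each m² of panel replacing the walls (painted brick) adds (0.93 − 0.01) = 0.92 sabins.
Panel area = 68.341 / 0.92 = 74.3 m².

74.3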